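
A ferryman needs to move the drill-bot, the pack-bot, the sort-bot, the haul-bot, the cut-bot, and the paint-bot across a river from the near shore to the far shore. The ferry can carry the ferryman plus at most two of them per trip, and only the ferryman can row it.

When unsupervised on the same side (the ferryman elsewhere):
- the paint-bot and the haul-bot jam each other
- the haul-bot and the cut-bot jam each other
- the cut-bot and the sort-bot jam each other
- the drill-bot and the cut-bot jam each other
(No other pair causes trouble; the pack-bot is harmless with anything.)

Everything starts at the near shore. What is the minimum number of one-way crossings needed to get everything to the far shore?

7

Counting alone: the ferryman can take at most 2 across per trip to the far shore, so moving all 6 needs at least 3 loaded trips out, with a return between consecutive ones — at least 5 crossings.
The safety rule pushes this higher. Following every safe sequence of crossings, the most of the 6 that can be at the far shore as the ferry arrives there on crossing 5 is 5 — never all 6.
So no plan with fewer than 7 crossings exists, and this one achieves 7:
1. Ferryman goes to the far shore with the cut-bot and the haul-bot.
2. Ferryman goes back to the near shore with the haul-bot.
3. Ferryman goes to the far shore with the drill-bot and the haul-bot.
4. Ferryman goes back to the near shore with the cut-bot.
5. Ferryman goes to the far shore with the pack-bot and the sort-bot.
6. Ferryman goes back to the near shore alone.
7. Ferryman goes to the far shore with the cut-bot and the paint-bot.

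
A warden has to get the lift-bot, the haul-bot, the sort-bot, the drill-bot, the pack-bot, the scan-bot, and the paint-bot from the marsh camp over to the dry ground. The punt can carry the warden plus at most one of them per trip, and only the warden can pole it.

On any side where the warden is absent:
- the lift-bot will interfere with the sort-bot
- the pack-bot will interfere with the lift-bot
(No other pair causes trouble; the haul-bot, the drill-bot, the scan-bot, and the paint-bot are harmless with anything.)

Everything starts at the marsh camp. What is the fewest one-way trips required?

Counting alone: the warden can take at most 1 across per trip to the dry ground, so moving all 7 needs at least 7 loaded trips out, with a return between consecutive ones — at least 13 crossings.
The safety rule pushes this higher. Following every safe sequence of crossings, the most of the 7 that can be at the dry ground as the punt arrives there on crossing 13 is 6 — never all 7.
So no plan with fewer than 15 crossings exists, and this one achieves 15:
1. Warden goes to the dry ground with the lift-bot.  [the marsh camp: the drill-bot, the haul-bot, the pack-bot, the paint-bot, the scan-bot, the sort-bot | the dry ground: the lift-bot]
2. Warden goes back to the marsh camp alone.  [the marsh camp: the drill-bot, the haul-bot, the pack-bot, the paint-bot, the scan-bot, the sort-bot | the dry ground: the lift-bot]
3. Warden goes to the dry ground with the haul-bot.  [the marsh camp: the drill-bot, the pack-bot, the paint-bot, the scan-bot, the sort-bot | the dry ground: the haul-bot, the lift-bot]
4. Warden goes back to the marsh camp alone.  [the marsh camp: the drill-bot, the pack-bot, the paint-bot, the scan-bot, the sort-bot | the dry ground: the haul-bot, the lift-bot]
5. Warden goes to the dry ground with the sort-bot.  [the marsh camp: the drill-bot, the pack-bot, the paint-bot, the scan-bot | the dry ground: the haul-bot, the lift-bot, the sort-bot]
6. Warden goes back to the marsh camp with the lift-bot.  [the marsh camp: the drill-bot, the lift-bot, the pack-bot, the paint-bot, the scan-bot | the dry ground: the haul-bot, the sort-bot]
7. Warden goes to the dry ground with the pack-bot.  [the marsh camp: the drill-bot, the lift-bot, the paint-bot, the scan-bot | the dry ground: the haul-bot, the pack-bot, the sort-bot]
8. Warden goes back to the marsh camp alone.  [the marsh camp: the drill-bot, the lift-bot, the paint-bot, the scan-bot | the dry ground: the haul-bot, the pack-bot, the sort-bot]
9. Warden goes to the dry ground with the drill-bot.  [the marsh camp: the lift-bot, the paint-bot, the scan-bot | the dry ground: the drill-bot, the haul-bot, the pack-bot, the sort-bot]
10. Warden goes back to the marsh camp alone.  [the marsh camp: the lift-bot, the paint-bot, the scan-bot | the dry ground: the drill-bot, the haul-bot, the pack-bot, the sort-bot]
11. Warden goes to the dry ground with the scan-bot.  [the marsh camp: the lift-bot, the paint-bot | the dry ground: the drill-bot, the haul-bot, the pack-bot, the scan-bot, the sort-bot]
12. Warden goes back to the marsh camp alone.  [the marsh camp: the lift-bot, the paint-bot | the dry ground: the drill-bot, the haul-bot, the pack-bot, the scan-bot, the sort-bot]
13. Warden goes to the dry ground with the paint-bot.  [the marsh camp: the lift-bot | the dry ground: the drill-bot, the haul-bot, the pack-bot, the paint-bot, the scan-bot, the sort-bot]
14. Warden goes back to the marsh camp alone.  [the marsh camp: the lift-bot | the dry ground: the drill-bot, the haul-bot, the pack-bot, the paint-bot, the scan-bot, the sort-bot]
15. Warden goes to the dry ground with the lift-bot.  [the marsh camp: — | the dry ground: the drill-bot, the haul-bot, the lift-bot, the pack-bot, the paint-bot, the scan-bot, the sort-bot]

15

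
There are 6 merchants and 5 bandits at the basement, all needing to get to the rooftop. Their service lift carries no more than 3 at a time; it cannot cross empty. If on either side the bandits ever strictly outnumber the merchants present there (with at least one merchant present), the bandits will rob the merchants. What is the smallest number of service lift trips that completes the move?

9

Counting alone: each trip to the rooftop takes at most 3 across and each return brings at least 1 back, so after t trips out (and t−1 returns) at most 3t − (t−1) of the 11 are across; that first reaches 11 at t = 5, so at least 9 crossings are needed.
The plan below uses exactly 9 crossings, so it is optimal:
1. 3 bandits → the rooftop.  (the basement: 6M 2B; the rooftop: 0M 3B)
2. 1 bandit ← the basement.  (the basement: 6M 3B; the rooftop: 0M 2B)
3. 3 merchants → the rooftop.  (the basement: 3M 3B; the rooftop: 3M 2B)
4. 1 merchant ← the basement.  (the basement: 4M 3B; the rooftop: 2M 2B)
5. 2 merchants and 1 bandit → the rooftop.  (the basement: 2M 2B; the rooftop: 4M 3B)
6. 1 merchant ← the basement.  (the basement: 3M 2B; the rooftop: 3M 3B)
7. 2 merchants and 1 bandit → the rooftop.  (the basement: 1M 1B; the rooftop: 5M 4B)
8. 1 merchant ← the basement.  (the basement: 2M 1B; the rooftop: 4M 4B)
9. 2 merchants and 1 bandit → the rooftop.  (the basement: 0M 0B; the rooftop: 6M 5B)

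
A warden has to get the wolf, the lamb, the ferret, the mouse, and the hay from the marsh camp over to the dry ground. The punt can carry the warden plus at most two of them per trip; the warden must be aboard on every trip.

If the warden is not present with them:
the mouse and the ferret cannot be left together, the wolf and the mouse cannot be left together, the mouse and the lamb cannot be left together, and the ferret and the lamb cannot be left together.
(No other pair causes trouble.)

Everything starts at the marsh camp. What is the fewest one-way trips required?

Counting alone: the warden can take at most 2 across per trip to the dry ground, so moving all 5 needs at least 3 loaded trips out, with a return between consecutive ones — at least 5 crossings.
The safety rule pushes this higher. Following every safe sequence of crossings, the most of the 5 that can be at the dry ground as the punt arrives there on crossing 5 is 4 — never all 5.
So no plan with fewer than 7 crossings exists, and this one achieves 7:
1. Warden goes to the dry ground with the lamb and the mouse.
2. Warden goes back to the marsh camp with the lamb.
3. Warden goes to the dry ground with the lamb and the wolf.
4. Warden goes back to the marsh camp with the mouse.
5. Warden goes to the dry ground with the ferret and the hay.
6. Warden goes back to the marsh camp with the lamb.
7. Warden goes to the dry ground with the lamb and the mouse.

7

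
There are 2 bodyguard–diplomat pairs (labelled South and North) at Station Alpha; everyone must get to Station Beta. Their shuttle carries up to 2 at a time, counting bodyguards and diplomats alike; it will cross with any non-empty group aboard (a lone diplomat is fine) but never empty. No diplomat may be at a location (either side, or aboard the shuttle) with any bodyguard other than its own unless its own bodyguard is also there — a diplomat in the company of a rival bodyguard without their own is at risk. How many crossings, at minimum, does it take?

Counting alone: each trip to Station Beta takes at most 2 across and each return brings at least 1 back, so after t trips out (and t−1 returns) at most 2t − (t−1) of the 4 are across; that first reaches 4 at t = 3, so at least 5 crossings are needed.
The plan below uses exactly 5 crossings, so it is optimal:
1. bodyguard South and diplomat South cross → Station Beta.
2. bodyguard South crosses ← Station Alpha.
3. bodyguard North and bodyguard South cross → Station Beta.
4. bodyguard North crosses ← Station Alpha.
5. bodyguard North and diplomat North cross → Station Beta.

5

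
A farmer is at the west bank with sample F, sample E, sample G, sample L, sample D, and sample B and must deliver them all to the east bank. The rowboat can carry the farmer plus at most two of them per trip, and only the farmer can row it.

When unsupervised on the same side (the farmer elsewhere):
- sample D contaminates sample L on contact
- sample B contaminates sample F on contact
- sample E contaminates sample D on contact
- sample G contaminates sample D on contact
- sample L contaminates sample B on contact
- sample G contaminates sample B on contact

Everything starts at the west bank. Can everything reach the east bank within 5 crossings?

No

Counting alone: the farmer can take at most 2 across per trip to the east bank, so moving all 6 needs at least 3 loaded trips out, with a return between consecutive ones — at least 5 crossings.
The safety rule pushes this higher. Following every safe sequence of crossings, the most of the 6 that can be at the east bank as the rowboat arrives there on crossing 5 is 4 — never all 6.
So the move cannot be finished within 5 crossings. (The shortest complete plan takes 7:)
1. Farmer goes to the east bank with sample B and sample D.  [the west bank: sample E, sample F, sample G, sample L | the east bank: sample B, sample D]
2. Farmer goes back to the west bank alone.  [the west bank: sample E, sample F, sample G, sample L | the east bank: sample B, sample D]
3. Farmer goes to the east bank with sample E and sample F.  [the west bank: sample G, sample L | the east bank: sample B, sample D, sample E, sample F]
4. Farmer goes back to the west bank with sample B and sample D.  [the west bank: sample B, sample D, sample G, sample L | the east bank: sample E, sample F]
5. Farmer goes to the east bank with sample G and sample L.  [the west bank: sample B, sample D | the east bank: sample E, sample F, sample G, sample L]
6. Farmer goes back to the west bank alone.  [the west bank: sample B, sample D | the east bank: sample E, sample F, sample G, sample L]
7. Farmer goes to the east bank with sample B and sample D.  [the west bank: — | the east bank: sample B, sample D, sample E, sample F, sample G, sample L]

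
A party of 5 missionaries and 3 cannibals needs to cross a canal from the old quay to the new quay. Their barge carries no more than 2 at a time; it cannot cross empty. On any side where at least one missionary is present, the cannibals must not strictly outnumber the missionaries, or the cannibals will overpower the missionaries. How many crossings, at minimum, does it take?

13

Counting alone: each trip to the new quay takes at most 2 across and each return brings at least 1 back, so after t trips out (and t−1 returns) at most 2t − (t−1) of the 8 are across; that first reaches 8 at t = 7, so at least 13 crossings are needed.
The plan below uses exactly 13 crossings, so it is optimal:
1. 2 cannibals → the new quay.  (the old quay: 5M 1C; the new quay: 0M 2C)
2. 1 cannibal ← the old quay.  (the old quay: 5M 2C; the new quay: 0M 1C)
3. 2 cannibals → the new quay.  (the old quay: 5M 0C; the new quay: 0M 3C)
4. 1 cannibal ← the old quay.  (the old quay: 5M 1C; the new quay: 0M 2C)
5. 2 missionaries → the new quay.  (the old quay: 3M 1C; the new quay: 2M 2C)
6. 1 cannibal ← the old quay.  (the old quay: 3M 2C; the new quay: 2M 1C)
7. 1 missionary and 1 cannibal → the new quay.  (the old quay: 2M 1C; the new quay: 3M 2C)
8. 1 cannibal ← the old quay.  (the old quay: 2M 2C; the new quay: 3M 1C)
9. 2 cannibals → the new quay.  (the old quay: 2M 0C; the new quay: 3M 3C)
10. 1 cannibal ← the old quay.  (the old quay: 2M 1C; the new quay: 3M 2C)
11. 1 missionary and 1 cannibal → the new quay.  (the old quay: 1M 0C; the new quay: 4M 3C)
12. 1 cannibal ← the old quay.  (the old quay: 1M 1C; the new quay: 4M 2C)
13. 1 missionary and 1 cannibal → the new quay.  (the old quay: 0M 0C; the new quay: 5M 3C)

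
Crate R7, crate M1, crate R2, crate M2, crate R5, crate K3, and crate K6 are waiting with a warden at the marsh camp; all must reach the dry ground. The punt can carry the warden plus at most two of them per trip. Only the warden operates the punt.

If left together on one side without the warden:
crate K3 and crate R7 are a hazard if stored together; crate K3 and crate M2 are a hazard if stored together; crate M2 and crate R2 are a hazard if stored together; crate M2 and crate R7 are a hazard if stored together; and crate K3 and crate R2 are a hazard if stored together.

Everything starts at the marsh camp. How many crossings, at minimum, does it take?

11

Counting alone: the warden can take at most 2 across per trip to the dry ground, so moving all 7 needs at least 4 loaded trips out, with a return between consecutive ones — at least 7 crossings.
The safety rule pushes this higher. Following every safe sequence of crossings, the most of the 7 that can be at the dry ground as the punt arrives there on crossings 7, 9 is 5, 6 respectively — never all 7.
So no plan with fewer than 11 crossings exists, and this one achieves 11:
1. Warden goes to the dry ground with crate K3 and crate M2.
2. Warden goes back to the marsh camp with crate M2.
3. Warden goes to the dry ground with crate R2 and crate R7.
4. Warden goes back to the marsh camp with crate K3.
5. Warden goes to the dry ground with crate M1 and crate M2.
6. Warden goes back to the marsh camp with crate M2.
7. Warden goes to the dry ground with crate M2 and crate R5.
8. Warden goes back to the marsh camp with crate M2.
9. Warden goes to the dry ground with crate K6 and crate M2.
10. Warden goes back to the marsh camp with crate M2.
11. Warden goes to the dry ground with crate K3 and crate M2.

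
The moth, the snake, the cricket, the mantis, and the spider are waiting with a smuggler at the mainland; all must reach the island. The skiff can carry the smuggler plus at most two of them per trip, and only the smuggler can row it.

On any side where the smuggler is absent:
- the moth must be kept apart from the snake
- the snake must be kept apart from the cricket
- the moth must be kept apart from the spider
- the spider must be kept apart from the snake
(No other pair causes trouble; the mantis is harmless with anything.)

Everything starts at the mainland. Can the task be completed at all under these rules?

1. Smuggler goes to the island with the moth and the snake.  [the mainland: the cricket, the mantis, the spider | the island: the moth, the snake]
2. Smuggler goes back to the mainland with the moth.  [the mainland: the cricket, the mantis, the moth, the spider | the island: the snake]
3. Smuggler goes to the island with the cricket and the moth.  [the mainland: the mantis, the spider | the island: the cricket, the moth, the snake]
4. Smuggler goes back to the mainland with the snake.  [the mainland: the mantis, the snake, the spider | the island: the cricket, the moth]
5. Smuggler goes to the island with the mantis and the snake.  [the mainland: the spider | the island: the cricket, the mantis, the moth, the snake]
6. Smuggler goes back to the mainland with the snake.  [the mainland: the snake, the spider | the island: the cricket, the mantis, the moth]
7. Smuggler goes to the island with the snake and the spider.  [the mainland: — | the island: the cricket, the mantis, the moth, the snake, the spider]

Yes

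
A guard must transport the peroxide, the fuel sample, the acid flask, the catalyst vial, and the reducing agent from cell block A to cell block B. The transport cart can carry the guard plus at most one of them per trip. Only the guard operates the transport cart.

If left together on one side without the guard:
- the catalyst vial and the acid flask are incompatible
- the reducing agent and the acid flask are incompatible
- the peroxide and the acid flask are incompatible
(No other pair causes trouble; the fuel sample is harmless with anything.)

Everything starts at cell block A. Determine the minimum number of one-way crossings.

impossible

Following every safe sequence of crossings from the start, the most of the 5 that can be at cell block B as the transport cart arrives there on crossings 1, 3, 5 is 1, 2, 3 respectively; the best ever achieved is 3 of 5.
From crossing 7 on, no configuration arises that was not already reachable earlier: only 18 distinct safe configurations (who is on which side, and where the transport cart is) can ever be reached, none of them has everyone across, and every continuation just revisits them. So no valid plan exists.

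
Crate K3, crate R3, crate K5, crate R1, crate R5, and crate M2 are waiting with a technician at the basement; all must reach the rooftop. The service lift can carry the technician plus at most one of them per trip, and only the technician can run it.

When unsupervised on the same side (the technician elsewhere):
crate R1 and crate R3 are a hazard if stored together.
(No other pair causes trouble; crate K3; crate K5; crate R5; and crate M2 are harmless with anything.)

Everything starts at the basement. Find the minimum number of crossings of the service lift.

11

Counting alone: the technician can take at most 1 across per trip to the rooftop, so moving all 6 needs at least 6 loaded trips out, with a return between consecutive ones — at least 11 crossings.
The plan below uses exactly 11 crossings, so it is optimal:
1. Technician goes to the rooftop with crate R3.  [the basement: crate K3, crate K5, crate M2, crate R1, crate R5 | the rooftop: crate R3]
2. Technician goes back to the basement alone.  [the basement: crate K3, crate K5, crate M2, crate R1, crate R5 | the rooftop: crate R3]
3. Technician goes to the rooftop with crate K3.  [the basement: crate K5, crate M2, crate R1, crate R5 | the rooftop: crate K3, crate R3]
4. Technician goes back to the basement alone.  [the basement: crate K5, crate M2, crate R1, crate R5 | the rooftop: crate K3, crate R3]
5. Technician goes to the rooftop with crate K5.  [the basement: crate M2, crate R1, crate R5 | the rooftop: crate K3, crate K5, crate R3]
6. Technician goes back to the basement alone.  [the basement: crate M2, crate R1, crate R5 | the rooftop: crate K3, crate K5, crate R3]
7. Technician goes to the rooftop with crate R5.  [the basement: crate M2, crate R1 | the rooftop: crate K3, crate K5, crate R3, crate R5]
8. Technician goes back to the basement alone.  [the basement: crate M2, crate R1 | the rooftop: crate K3, crate K5, crate R3, crate R5]
9. Technician goes to the rooftop with crate M2.  [the basement: crate R1 | the rooftop: crate K3, crate K5, crate M2, crate R3, crate R5]
10. Technician goes back to the basement alone.  [the basement: crate R1 | the rooftop: crate K3, crate K5, crate M2, crate R3, crate R5]
11. Technician goes to the rooftop with crate R1.  [the basement: — | the rooftop: crate K3, crate K5, crate M2, crate R1, crate R3, crate R5]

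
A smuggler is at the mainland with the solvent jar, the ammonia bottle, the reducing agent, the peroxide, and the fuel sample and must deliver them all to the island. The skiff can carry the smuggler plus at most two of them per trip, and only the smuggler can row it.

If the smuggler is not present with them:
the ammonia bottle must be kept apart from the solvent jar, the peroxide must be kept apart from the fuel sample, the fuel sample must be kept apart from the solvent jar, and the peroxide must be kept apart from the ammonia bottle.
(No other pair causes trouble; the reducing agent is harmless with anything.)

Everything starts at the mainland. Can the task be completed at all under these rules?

1. Smuggler goes to the island with the peroxide and the solvent jar.  [the mainland: the ammonia bottle, the fuel sample, the reducing agent | the island: the peroxide, the solvent jar]
2. Smuggler goes back to the mainland alone.  [the mainland: the ammonia bottle, the fuel sample, the reducing agent | the island: the peroxide, the solvent jar]
3. Smuggler goes to the island with the reducing agent.  [the mainland: the ammonia bottle, the fuel sample | the island: the peroxide, the reducing agent, the solvent jar]
4. Smuggler goes back to the mainland alone.  [the mainland: the ammonia bottle, the fuel sample | the island: the peroxide, the reducing agent, the solvent jar]
5. Smuggler goes to the island with the ammonia bottle and the fuel sample.  [the mainland: — | the island: the ammonia bottle, the fuel sample, the peroxide, the reducing agent, the solvent jar]

Yes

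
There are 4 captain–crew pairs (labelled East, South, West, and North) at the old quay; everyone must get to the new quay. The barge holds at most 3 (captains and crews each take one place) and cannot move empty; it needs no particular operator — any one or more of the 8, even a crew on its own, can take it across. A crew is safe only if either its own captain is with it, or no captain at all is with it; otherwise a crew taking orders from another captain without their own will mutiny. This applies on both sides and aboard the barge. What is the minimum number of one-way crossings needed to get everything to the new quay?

Counting alone: each trip to the new quay takes at most 3 across and each return brings at least 1 back, so after t trips out (and t−1 returns) at most 3t − (t−1) of the 8 are across; that first reaches 8 at t = 4, so at least 7 crossings are needed.
The safety rule pushes this higher. Following every safe sequence of crossings, the most of the 8 that can be at the new quay as the barge arrives there on crossing 7 is 7 — never all 8.
So no plan with fewer than 9 crossings exists, and this one achieves 9:
1. captain East and crew East cross → the new quay.
2. captain East crosses ← the old quay.
3. captain East, captain South, and crew South cross → the new quay.
4. captain East and crew East cross ← the old quay.
5. captain East, captain North, and captain West cross → the new quay.
6. crew South crosses ← the old quay.
7. crew East and crew South cross → the new quay.
8. crew East crosses ← the old quay.
9. crew East, crew North, and crew West cross → the new quay.

9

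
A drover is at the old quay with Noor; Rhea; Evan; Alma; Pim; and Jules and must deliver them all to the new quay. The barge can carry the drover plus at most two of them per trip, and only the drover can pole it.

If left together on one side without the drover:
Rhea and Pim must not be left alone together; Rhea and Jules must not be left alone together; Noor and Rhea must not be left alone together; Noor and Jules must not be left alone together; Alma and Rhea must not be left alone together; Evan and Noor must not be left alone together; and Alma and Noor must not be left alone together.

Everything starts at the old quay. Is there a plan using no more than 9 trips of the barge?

Yes — this plan uses 9 crossings (≤ 9):
1. Drover goes to the new quay with Noor and Rhea.  [the old quay: Alma, Evan, Jules, Pim | the new quay: Noor, Rhea]
2. Drover goes back to the old quay with Noor.  [the old quay: Alma, Evan, Jules, Noor, Pim | the new quay: Rhea]
3. Drover goes to the new quay with Evan and Noor.  [the old quay: Alma, Jules, Pim | the new quay: Evan, Noor, Rhea]
4. Drover goes back to the old quay with Noor.  [the old quay: Alma, Jules, Noor, Pim | the new quay: Evan, Rhea]
5. Drover goes to the new quay with Alma and Jules.  [the old quay: Noor, Pim | the new quay: Alma, Evan, Jules, Rhea]
6. Drover goes back to the old quay with Rhea.  [the old quay: Noor, Pim, Rhea | the new quay: Alma, Evan, Jules]
7. Drover goes to the new quay with Noor and Pim.  [the old quay: Rhea | the new quay: Alma, Evan, Jules, Noor, Pim]
8. Drover goes back to the old quay with Noor.  [the old quay: Noor, Rhea | the new quay: Alma, Evan, Jules, Pim]
9. Drover goes to the new quay with Noor and Rhea.  [the old quay: — | the new quay: Alma, Evan, Jules, Noor, Pim, Rhea]

Yes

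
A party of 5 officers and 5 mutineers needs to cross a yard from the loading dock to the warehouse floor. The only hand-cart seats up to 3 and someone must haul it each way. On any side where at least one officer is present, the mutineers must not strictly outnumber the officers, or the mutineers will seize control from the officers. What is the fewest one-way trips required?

11

Counting alone: each trip to the warehouse floor takes at most 3 across and each return brings at least 1 back, so after t trips out (and t−1 returns) at most 3t − (t−1) of the 10 are across; that first reaches 10 at t = 5, so at least 9 crossings are needed.
The safety rule pushes this higher. Following every safe sequence of crossings, the most of the 10 that can be at the warehouse floor as the hand-cart arrives there on crossing 9 is 9 — never all 10.
So no plan with fewer than 11 crossings exists, and this one achieves 11:
1. 2 mutineers → the warehouse floor.  (the loading dock: 5O 3M; the warehouse floor: 0O 2M)
2. 1 mutineer ← the loading dock.  (the loading dock: 5O 4M; the warehouse floor: 0O 1M)
3. 3 mutineers → the warehouse floor.  (the loading dock: 5O 1M; the warehouse floor: 0O 4M)
4. 1 mutineer ← the loading dock.  (the loading dock: 5O 2M; the warehouse floor: 0O 3M)
5. 3 officers → the warehouse floor.  (the loading dock: 2O 2M; the warehouse floor: 3O 3M)
6. 1 officer and 1 mutineer ← the loading dock.  (the loading dock: 3O 3M; the warehouse floor: 2O 2M)
7. 3 officers → the warehouse floor.  (the loading dock: 0O 3M; the warehouse floor: 5O 2M)
8. 1 mutineer ← the loading dock.  (the loading dock: 0O 4M; the warehouse floor: 5O 1M)
9. 2 mutineers → the warehouse floor.  (the loading dock: 0O 2M; the warehouse floor: 5O 3M)
10. 1 mutineer ← the loading dock.  (the loading dock: 0O 3M; the warehouse floor: 5O 2M)
11. 3 mutineers → the warehouse floor.  (the loading dock: 0O 0M; the warehouse floor: 5O 5M)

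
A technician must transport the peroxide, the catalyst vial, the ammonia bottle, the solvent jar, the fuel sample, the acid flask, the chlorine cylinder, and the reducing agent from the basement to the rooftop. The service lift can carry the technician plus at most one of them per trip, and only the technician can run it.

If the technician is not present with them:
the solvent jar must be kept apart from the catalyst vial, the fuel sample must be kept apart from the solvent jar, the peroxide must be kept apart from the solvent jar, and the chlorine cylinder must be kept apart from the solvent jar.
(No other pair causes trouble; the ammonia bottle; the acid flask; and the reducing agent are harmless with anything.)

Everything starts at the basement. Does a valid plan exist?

Following every safe sequence of crossings from the start, the most of the 8 that can be at the rooftop as the service lift arrives there on crossings 1, 3, 5, 7, 9 is 1, 2, 3, 4, 5 respectively; the best ever achieved is 5 of 8.
From crossing 11 on, no configuration arises that was not already reachable earlier: only 88 distinct safe configurations (who is on which side, and where the service lift is) can ever be reached, none of them has everyone across, and every continuation just revisits them. So no valid plan exists.

No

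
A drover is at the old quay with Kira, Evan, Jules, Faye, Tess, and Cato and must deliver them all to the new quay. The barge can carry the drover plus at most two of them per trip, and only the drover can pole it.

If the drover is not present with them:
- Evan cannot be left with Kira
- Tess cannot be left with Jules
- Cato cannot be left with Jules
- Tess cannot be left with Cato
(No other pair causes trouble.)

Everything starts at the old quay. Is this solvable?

No

Whatever the first load, the items left behind include a forbidden pair without the drover. No opening move is safe, so no plan exists.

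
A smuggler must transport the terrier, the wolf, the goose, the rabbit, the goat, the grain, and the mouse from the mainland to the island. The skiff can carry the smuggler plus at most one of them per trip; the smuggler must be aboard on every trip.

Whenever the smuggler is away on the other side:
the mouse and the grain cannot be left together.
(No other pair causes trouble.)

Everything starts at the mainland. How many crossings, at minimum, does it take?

Counting alone: the smuggler can take at most 1 across per trip to the island, so moving all 7 needs at least 7 loaded trips out, with a return between consecutive ones — at least 13 crossings.
The plan below uses exactly 13 crossings, so it is optimal:
1. Smuggler goes to the island with the grain.
2. Smuggler goes back to the mainland alone.
3. Smuggler goes to the island with the terrier.
4. Smuggler goes back to the mainland alone.
5. Smuggler goes to the island with the wolf.
6. Smuggler goes back to the mainland alone.
7. Smuggler goes to the island with the goose.
8. Smuggler goes back to the mainland alone.
9. Smuggler goes to the island with the rabbit.
10. Smuggler goes back to the mainland alone.
11. Smuggler goes to the island with the goat.
12. Smuggler goes back to the mainland alone.
13. Smuggler goes to the island with the mouse.

13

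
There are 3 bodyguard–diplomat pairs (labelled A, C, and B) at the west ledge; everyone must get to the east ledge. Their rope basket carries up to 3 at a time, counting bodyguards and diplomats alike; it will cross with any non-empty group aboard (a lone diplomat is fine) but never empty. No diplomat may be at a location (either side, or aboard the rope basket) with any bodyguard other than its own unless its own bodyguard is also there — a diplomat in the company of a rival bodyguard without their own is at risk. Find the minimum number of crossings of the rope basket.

5

Counting alone: each trip to the east ledge takes at most 3 across and each return brings at least 1 back, so after t trips out (and t−1 returns) at most 3t − (t−1) of the 6 are across; that first reaches 6 at t = 3, so at least 5 crossings are needed.
The plan below uses exactly 5 crossings, so it is optimal:
1. bodyguard A and diplomat A cross → the east ledge.
2. bodyguard A crosses ← the west ledge.
3. bodyguard A, bodyguard B, and bodyguard C cross → the east ledge.
4. diplomat A crosses ← the west ledge.
5. diplomat A, diplomat B, and diplomat C cross → the east ledge.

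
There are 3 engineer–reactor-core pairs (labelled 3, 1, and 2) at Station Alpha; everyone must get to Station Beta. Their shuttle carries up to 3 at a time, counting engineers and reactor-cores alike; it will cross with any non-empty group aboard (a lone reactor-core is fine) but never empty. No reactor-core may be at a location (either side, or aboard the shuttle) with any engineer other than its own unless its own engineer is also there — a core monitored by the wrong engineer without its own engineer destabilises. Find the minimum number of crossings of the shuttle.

Counting alone: each trip to Station Beta takes at most 3 across and each return brings at least 1 back, so after t trips out (and t−1 returns) at most 3t − (t−1) of the 6 are across; that first reaches 6 at t = 3, so at least 5 crossings are needed.
The plan below uses exactly 5 crossings, so it is optimal:
1. engineer 3 and reactor-core 3 cross → Station Beta.
2. engineer 3 crosses ← Station Alpha.
3. engineer 1, engineer 2, and engineer 3 cross → Station Beta.
4. reactor-core 3 crosses ← Station Alpha.
5. reactor-core 1, reactor-core 2, and reactor-core 3 cross → Station Beta.

5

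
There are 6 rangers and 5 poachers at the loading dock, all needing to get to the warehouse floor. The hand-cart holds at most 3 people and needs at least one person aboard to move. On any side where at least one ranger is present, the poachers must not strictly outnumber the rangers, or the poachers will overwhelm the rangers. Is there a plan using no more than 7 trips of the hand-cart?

Counting alone: each trip to the warehouse floor takes at most 3 across and each return brings at least 1 back, so after t trips out (and t−1 returns) at most 3t − (t−1) of the 11 are across; that first reaches 11 at t = 5, so at least 9 crossings are needed.
Since 7 < 9, 7 crossings cannot be enough. (The shortest complete plan in fact takes 9:)
1. 3 poachers → the warehouse floor.  (the loading dock: 6R 2P; the warehouse floor: 0R 3P)
2. 1 poacher ← the loading dock.  (the loading dock: 6R 3P; the warehouse floor: 0R 2P)
3. 3 rangers → the warehouse floor.  (the loading dock: 3R 3P; the warehouse floor: 3R 2P)
4. 1 ranger ← the loading dock.  (the loading dock: 4R 3P; the warehouse floor: 2R 2P)
5. 2 rangers and 1 poacher → the warehouse floor.  (the loading dock: 2R 2P; the warehouse floor: 4R 3P)
6. 1 ranger ← the loading dock.  (the loading dock: 3R 2P; the warehouse floor: 3R 3P)
7. 2 rangers and 1 poacher → the warehouse floor.  (the loading dock: 1R 1P; the warehouse floor: 5R 4P)
8. 1 ranger ← the loading dock.  (the loading dock: 2R 1P; the warehouse floor: 4R 4P)
9. 2 rangers and 1 poacher → the warehouse floor.  (the loading dock: 0R 0P; the warehouse floor: 6R 5P)

No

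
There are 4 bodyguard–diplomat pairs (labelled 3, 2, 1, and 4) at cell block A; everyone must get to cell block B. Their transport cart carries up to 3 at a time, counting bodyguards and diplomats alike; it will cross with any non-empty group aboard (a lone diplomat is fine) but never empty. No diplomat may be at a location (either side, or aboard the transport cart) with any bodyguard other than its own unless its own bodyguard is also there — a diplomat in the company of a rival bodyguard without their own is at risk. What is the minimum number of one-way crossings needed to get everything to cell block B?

9

Counting alone: each trip to cell block B takes at most 3 across and each return brings at least 1 back, so after t trips out (and t−1 returns) at most 3t − (t−1) of the 8 are across; that first reaches 8 at t = 4, so at least 7 crossings are needed.
The safety rule pushes this higher. Following every safe sequence of crossings, the most of the 8 that can be at cell block B as the transport cart arrives there on crossing 7 is 7 — never all 8.
So no plan with fewer than 9 crossings exists, and this one achieves 9:
1. bodyguard 3 and diplomat 3 cross → cell block B.
2. bodyguard 3 crosses ← cell block A.
3. bodyguard 2, bodyguard 3, and diplomat 2 cross → cell block B.
4. bodyguard 3 and diplomat 3 cross ← cell block A.
5. bodyguard 1, bodyguard 3, and bodyguard 4 cross → cell block B.
6. diplomat 2 crosses ← cell block A.
7. diplomat 2 and diplomat 3 cross → cell block B.
8. diplomat 3 crosses ← cell block A.
9. diplomat 1, diplomat 3, and diplomat 4 cross → cell block B.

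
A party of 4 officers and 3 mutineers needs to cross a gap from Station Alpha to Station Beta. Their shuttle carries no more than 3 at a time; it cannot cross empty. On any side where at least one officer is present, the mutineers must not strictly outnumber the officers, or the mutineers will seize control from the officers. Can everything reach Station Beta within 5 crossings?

Yes — this plan uses 5 crossings (≤ 5):
1. 3 mutineers → Station Beta.  (Station Alpha: 4O 0M; Station Beta: 0O 3M)
2. 1 mutineer ← Station Alpha.  (Station Alpha: 4O 1M; Station Beta: 0O 2M)
3. 3 officers → Station Beta.  (Station Alpha: 1O 1M; Station Beta: 3O 2M)
4. 1 officer ← Station Alpha.  (Station Alpha: 2O 1M; Station Beta: 2O 2M)
5. 2 officers and 1 mutineer → Station Beta.  (Station Alpha: 0O 0M; Station Beta: 4O 3M)

Yes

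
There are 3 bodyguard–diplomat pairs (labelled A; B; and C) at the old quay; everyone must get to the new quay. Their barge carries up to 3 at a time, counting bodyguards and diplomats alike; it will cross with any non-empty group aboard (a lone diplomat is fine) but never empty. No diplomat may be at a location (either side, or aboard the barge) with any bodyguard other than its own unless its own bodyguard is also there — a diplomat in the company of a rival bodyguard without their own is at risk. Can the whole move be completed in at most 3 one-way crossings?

Counting alone: each trip to the new quay takes at most 3 across and each return brings at least 1 back, so after t trips out (and t−1 returns) at most 3t − (t−1) of the 6 are across; that first reaches 6 at t = 3, so at least 5 crossings are needed.
Since 3 < 5, 3 crossings cannot be enough. (The shortest complete plan in fact takes 5:)
1. bodyguard A and diplomat A cross → the new quay.
2. bodyguard A crosses ← the old quay.
3. bodyguard A, bodyguard B, and bodyguard C cross → the new quay.
4. diplomat A crosses ← the old quay.
5. diplomat A, diplomat B, and diplomat C cross → the new quay.

No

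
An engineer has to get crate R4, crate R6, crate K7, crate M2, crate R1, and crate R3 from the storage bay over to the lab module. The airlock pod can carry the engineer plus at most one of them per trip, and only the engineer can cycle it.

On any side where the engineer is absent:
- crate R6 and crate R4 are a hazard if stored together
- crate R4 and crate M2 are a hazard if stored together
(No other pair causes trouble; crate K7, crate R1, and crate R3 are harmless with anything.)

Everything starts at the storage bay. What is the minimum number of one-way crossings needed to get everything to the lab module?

13

Counting alone: the engineer can take at most 1 across per trip to the lab module, so moving all 6 needs at least 6 loaded trips out, with a return between consecutive ones — at least 11 crossings.
The safety rule pushes this higher. Following every safe sequence of crossings, the most of the 6 that can be at the lab module as the airlock pod arrives there on crossing 11 is 5 — never all 6.
So no plan with fewer than 13 crossings exists, and this one achieves 13:
1. Engineer goes to the lab module with crate R4.
2. Engineer goes back to the storage bay alone.
3. Engineer goes to the lab module with crate R6.
4. Engineer goes back to the storage bay with crate R4.
5. Engineer goes to the lab module with crate M2.
6. Engineer goes back to the storage bay alone.
7. Engineer goes to the lab module with crate K7.
8. Engineer goes back to the storage bay alone.
9. Engineer goes to the lab module with crate R1.
10. Engineer goes back to the storage bay alone.
11. Engineer goes to the lab module with crate R3.
12. Engineer goes back to the storage bay alone.
13. Engineer goes to the lab module with crate R4.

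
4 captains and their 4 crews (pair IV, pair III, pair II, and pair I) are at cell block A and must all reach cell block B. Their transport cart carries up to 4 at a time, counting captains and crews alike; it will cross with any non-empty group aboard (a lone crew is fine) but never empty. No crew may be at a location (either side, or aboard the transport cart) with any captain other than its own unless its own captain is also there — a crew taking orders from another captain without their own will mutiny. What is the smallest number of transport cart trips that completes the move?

5

Counting alone: each trip to cell block B takes at most 4 across and each return brings at least 1 back, so after t trips out (and t−1 returns) at most 4t − (t−1) of the 8 are across; that first reaches 8 at t = 3, so at least 5 crossings are needed.
The plan below uses exactly 5 crossings, so it is optimal:
1. captain IV and crew IV cross → cell block B.
2. captain IV crosses ← cell block A.
3. captain I, captain II, captain III, and captain IV cross → cell block B.
4. crew IV crosses ← cell block A.
5. crew I, crew II, crew III, and crew IV cross → cell block B.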